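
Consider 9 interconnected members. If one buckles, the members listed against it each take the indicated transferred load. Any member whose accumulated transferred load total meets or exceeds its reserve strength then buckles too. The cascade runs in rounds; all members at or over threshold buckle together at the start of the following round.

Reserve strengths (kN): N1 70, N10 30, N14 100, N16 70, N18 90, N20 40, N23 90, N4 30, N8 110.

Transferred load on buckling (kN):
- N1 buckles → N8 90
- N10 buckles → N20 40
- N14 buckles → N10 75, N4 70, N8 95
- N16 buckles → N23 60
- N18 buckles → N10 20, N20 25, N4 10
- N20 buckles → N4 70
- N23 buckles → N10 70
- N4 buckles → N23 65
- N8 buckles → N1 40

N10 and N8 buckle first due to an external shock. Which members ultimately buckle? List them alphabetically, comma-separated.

Round 1 — N10, N8 buckle (initial).
  N1: +40 → 40 < 70
  N20: +40 → 40 ≥ 40
Round 2 — N20 buckles.
  N4: +70 → 70 ≥ 30
Round 3 — N4 buckles.
  N23: +65 → 65 < 90
No further bucklings.

N10, N20, N4, N8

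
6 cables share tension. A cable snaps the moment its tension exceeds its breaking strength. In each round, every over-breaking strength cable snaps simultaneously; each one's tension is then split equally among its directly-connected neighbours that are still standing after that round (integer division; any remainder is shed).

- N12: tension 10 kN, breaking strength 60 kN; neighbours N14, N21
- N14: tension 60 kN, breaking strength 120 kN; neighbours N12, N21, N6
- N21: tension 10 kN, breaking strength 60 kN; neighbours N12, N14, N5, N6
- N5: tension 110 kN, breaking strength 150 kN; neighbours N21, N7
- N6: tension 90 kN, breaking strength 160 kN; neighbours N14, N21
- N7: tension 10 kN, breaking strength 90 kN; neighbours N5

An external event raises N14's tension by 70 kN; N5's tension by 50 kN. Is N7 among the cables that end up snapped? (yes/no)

no

Round 1 — N14 at 130 > 120; N5 at 160 > 150. N14, N5 snap.
  N14 sheds 130 kN to N12, N21, N6: 43 each (1 lost).
    N12: 10+43 = 53 ≤ 60
    N21: 10+43 = 53 ≤ 60
    N6: 90+43 = 133 ≤ 160
  N5 sheds 160 kN to N21, N7: 80 each.
    N21: 53+80 = 133 > 60
    N7: 10+80 = 90 ≤ 90
Round 2 — N21 snaps.
  N21 sheds 133 kN to N12, N6: 66 each (1 lost).
    N12: 53+66 = 119 > 60
    N6: 133+66 = 199 > 160
Round 3 — N12, N6 snap.
  N12 sheds 119 kN: no online neighbours, lost.
  N6 sheds 199 kN: no online neighbours, lost.
No further breaks.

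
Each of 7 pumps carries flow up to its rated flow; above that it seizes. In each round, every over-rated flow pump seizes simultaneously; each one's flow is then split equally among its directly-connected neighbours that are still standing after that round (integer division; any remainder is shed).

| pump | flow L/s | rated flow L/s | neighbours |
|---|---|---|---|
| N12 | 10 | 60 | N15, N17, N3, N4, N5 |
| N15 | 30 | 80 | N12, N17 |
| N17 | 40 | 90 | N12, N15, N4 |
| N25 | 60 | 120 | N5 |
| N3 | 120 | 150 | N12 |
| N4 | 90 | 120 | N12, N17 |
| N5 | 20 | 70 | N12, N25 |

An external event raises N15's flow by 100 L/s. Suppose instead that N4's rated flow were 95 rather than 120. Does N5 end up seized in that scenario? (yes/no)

With N4's rated flow at 95:
Round 1 — N15 at 130 > 80. N15 seizes.
  N15 sheds 130 L/s to N12, N17: 65 each.
    N12: 10+65 = 75 > 60
    N17: 40+65 = 105 > 90
Round 2 — N12, N17 seize.
  N12 sheds 75 L/s to N3, N4, N5: 25 each.
    N3: 120+25 = 145 ≤ 150
    N4: 90+25 = 115 > 95
    N5: 20+25 = 45 ≤ 70
  N17 sheds 105 L/s to N4: 105 each.
    N4: 115+105 = 220 > 95
Round 3 — N4 seizes.
  N4 sheds 220 L/s: no online neighbours, lost.
No further seizures.

no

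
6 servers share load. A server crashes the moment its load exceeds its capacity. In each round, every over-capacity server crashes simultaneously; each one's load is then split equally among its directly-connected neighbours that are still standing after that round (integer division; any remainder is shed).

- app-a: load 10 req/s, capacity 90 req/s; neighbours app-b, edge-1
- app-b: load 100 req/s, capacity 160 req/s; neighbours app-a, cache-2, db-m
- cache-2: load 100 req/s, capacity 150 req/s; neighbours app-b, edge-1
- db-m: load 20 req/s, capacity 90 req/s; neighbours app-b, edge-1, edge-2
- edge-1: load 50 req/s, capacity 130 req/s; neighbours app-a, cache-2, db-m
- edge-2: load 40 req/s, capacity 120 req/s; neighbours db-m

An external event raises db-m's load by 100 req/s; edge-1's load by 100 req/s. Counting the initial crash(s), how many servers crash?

5

Round 1 — db-m at 120 > 90; edge-1 at 150 > 130. db-m, edge-1 crash.
  db-m sheds 120 req/s to app-b, edge-2: 60 each.
    app-b: 100+60 = 160 ≤ 160
    edge-2: 40+60 = 100 ≤ 120
  edge-1 sheds 150 req/s to app-a, cache-2: 75 each.
    app-a: 10+75 = 85 ≤ 90
    cache-2: 100+75 = 175 > 150
Round 2 — cache-2 crashes.
  cache-2 sheds 175 req/s to app-b: 175 each.
    app-b: 160+175 = 335 > 160
Round 3 — app-b crashes.
  app-b sheds 335 req/s to app-a: 335 each.
    app-a: 85+335 = 420 > 90
Round 4 — app-a crashes.
  app-a sheds 420 req/s: no online neighbours, lost.
No further crashes.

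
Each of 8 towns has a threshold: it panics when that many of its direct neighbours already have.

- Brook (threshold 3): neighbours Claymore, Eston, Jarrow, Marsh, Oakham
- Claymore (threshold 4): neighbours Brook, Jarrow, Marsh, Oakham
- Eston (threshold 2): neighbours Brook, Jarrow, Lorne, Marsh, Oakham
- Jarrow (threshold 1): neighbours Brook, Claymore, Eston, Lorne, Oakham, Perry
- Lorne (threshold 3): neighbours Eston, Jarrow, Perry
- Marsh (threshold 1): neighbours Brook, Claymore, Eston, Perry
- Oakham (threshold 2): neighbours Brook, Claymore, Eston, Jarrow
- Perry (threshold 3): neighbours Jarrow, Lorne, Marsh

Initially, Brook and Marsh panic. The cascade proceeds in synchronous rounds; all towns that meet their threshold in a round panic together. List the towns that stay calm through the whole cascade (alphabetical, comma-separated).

Round 1 — Brook, Marsh panic (initial).
Round 2 — checking thresholds:
  Claymore: 2 of 4 neighbours < 4, below threshold.
  Eston: 2 of 5 neighbours ≥ 2, panics.
  Jarrow: 1 of 6 neighbours ≥ 1, panics.
  Oakham: 1 of 4 neighbours < 2, below threshold.
  Perry: 1 of 3 neighbours < 3, below threshold.
Round 3 — checking thresholds:
  Claymore: 3 of 4 neighbours < 4, below threshold.
  Lorne: 2 of 3 neighbours < 3, below threshold.
  Oakham: 3 of 4 neighbours ≥ 2, panics.
  Perry: 2 of 3 neighbours < 3, below threshold.
Round 4 — checking thresholds:
  Claymore: 4 of 4 neighbours ≥ 4, panics.
  Lorne: 2 of 3 neighbours < 3, below threshold.
  Perry: 2 of 3 neighbours < 3, below threshold.
Round 5 — no new panics; cascade stops.

Lorne, Perry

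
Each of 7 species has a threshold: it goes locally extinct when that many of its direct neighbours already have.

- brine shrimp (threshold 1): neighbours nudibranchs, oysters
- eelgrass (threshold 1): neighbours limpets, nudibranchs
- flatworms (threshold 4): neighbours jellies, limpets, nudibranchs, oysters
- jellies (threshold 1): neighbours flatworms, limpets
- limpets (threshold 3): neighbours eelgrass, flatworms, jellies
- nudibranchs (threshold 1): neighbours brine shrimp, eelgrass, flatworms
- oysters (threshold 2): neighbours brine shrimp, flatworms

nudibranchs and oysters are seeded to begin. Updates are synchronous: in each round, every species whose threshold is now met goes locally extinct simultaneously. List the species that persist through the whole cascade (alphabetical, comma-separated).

Round 1 — nudibranchs, oysters go locally extinct (initial).
Round 2 — checking thresholds:
  brine shrimp: 2 of 2 neighbours ≥ 1, goes locally extinct.
  eelgrass: 1 of 2 neighbours ≥ 1, goes locally extinct.
  flatworms: 2 of 4 neighbours < 4, below threshold.
Round 3 — no new extinctions; cascade stops.

flatworms, jellies, limpets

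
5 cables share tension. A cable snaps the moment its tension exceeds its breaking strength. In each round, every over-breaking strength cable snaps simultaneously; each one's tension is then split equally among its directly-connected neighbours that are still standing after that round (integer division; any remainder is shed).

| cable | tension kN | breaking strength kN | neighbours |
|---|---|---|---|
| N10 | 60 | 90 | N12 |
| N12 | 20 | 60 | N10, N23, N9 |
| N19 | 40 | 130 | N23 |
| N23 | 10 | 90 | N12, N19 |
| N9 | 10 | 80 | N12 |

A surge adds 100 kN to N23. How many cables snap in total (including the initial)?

3

Round 1 — N23 at 110 > 90. N23 snaps.
  N23 sheds 110 kN to N12, N19: 55 each.
    N12: 20+55 = 75 > 60
    N19: 40+55 = 95 ≤ 130
Round 2 — N12 snaps.
  N12 sheds 75 kN to N10, N9: 37 each (1 lost).
    N10: 60+37 = 97 > 90
    N9: 10+37 = 47 ≤ 80
Round 3 — N10 snaps.
  N10 sheds 97 kN: no online neighbours, lost.
No further breaks.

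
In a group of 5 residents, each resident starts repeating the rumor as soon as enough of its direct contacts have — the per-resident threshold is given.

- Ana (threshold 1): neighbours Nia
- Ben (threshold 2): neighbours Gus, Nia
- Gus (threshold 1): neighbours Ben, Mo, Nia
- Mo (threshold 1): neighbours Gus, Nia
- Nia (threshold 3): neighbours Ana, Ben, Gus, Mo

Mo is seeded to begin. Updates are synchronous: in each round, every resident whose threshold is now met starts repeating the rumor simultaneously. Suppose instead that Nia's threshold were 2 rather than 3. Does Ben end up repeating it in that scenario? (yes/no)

With Nia's threshold at 2:
Round 1 — Mo starts repeating the rumor (initial).
Round 2 — checking thresholds:
  Gus: 1 of 3 neighbours ≥ 1, starts repeating the rumor.
  Nia: 1 of 4 neighbours < 2, not yet.
Round 3 — checking thresholds:
  Ben: 1 of 2 neighbours < 2, not yet.
  Nia: 2 of 4 neighbours ≥ 2, starts repeating the rumor.
Round 4 — checking thresholds:
  Ana: 1 of 1 neighbours ≥ 1, starts repeating the rumor.
  Ben: 2 of 2 neighbours ≥ 2, starts repeating the rumor.
Round 5 — no new spreads; cascade stops.

yes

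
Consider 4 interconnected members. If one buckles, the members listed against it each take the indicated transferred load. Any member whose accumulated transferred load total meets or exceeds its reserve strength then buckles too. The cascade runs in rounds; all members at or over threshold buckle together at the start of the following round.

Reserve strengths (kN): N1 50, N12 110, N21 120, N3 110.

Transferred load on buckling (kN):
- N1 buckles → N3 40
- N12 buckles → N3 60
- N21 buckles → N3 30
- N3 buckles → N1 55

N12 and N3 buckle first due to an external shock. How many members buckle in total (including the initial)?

3

Round 1 — N12, N3 buckle (initial).
  N1: +55 → 55 ≥ 50
Round 2 — N1 buckles.
No further bucklings.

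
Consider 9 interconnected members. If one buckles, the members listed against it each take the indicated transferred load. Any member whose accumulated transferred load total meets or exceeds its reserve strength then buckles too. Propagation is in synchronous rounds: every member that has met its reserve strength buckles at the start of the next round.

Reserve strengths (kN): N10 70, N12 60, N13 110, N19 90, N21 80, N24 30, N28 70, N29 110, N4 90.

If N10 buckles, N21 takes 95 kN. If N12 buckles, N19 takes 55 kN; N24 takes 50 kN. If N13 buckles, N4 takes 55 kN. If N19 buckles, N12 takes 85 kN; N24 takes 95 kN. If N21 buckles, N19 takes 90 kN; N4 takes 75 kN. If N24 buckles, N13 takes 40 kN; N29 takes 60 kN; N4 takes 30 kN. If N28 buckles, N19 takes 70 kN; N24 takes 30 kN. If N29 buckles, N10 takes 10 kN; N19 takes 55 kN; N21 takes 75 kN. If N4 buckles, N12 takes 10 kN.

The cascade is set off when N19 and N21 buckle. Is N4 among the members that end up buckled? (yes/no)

Round 1 — N19, N21 buckle (initial).
  N12: +85 → 85 ≥ 60
  N24: +95 → 95 ≥ 30
  N4: +75 → 75 < 90
Round 2 — N12, N24 buckle.
  N13: +40 → 40 < 110
  N29: +60 → 60 < 110
  N4: +30 → 105 ≥ 90
Round 3 — N4 buckles.
No further bucklings.

yes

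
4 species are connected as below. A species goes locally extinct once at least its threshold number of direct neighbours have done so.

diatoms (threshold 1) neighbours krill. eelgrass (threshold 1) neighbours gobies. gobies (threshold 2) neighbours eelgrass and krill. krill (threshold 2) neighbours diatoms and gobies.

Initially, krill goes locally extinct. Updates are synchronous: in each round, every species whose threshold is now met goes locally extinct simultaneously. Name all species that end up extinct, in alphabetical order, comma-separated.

diatoms, krill

Round 1 — krill goes locally extinct (initial).
Round 2 — checking thresholds:
  diatoms: 1 of 1 neighbours ≥ 1, goes locally extinct.
  gobies: 1 of 2 neighbours < 2, holds.
Round 3 — no new extinctions; cascade stops.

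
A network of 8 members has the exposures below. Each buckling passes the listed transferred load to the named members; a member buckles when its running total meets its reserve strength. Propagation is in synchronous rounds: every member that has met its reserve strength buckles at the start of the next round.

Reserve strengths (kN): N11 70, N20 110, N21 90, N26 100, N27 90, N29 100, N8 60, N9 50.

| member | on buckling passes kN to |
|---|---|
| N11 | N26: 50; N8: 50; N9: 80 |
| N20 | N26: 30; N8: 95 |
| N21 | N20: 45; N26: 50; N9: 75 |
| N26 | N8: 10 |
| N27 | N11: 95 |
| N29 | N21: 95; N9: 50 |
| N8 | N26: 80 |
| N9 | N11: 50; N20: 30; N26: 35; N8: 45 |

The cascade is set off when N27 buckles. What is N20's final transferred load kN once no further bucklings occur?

30

Round 1 — N27 buckles (initial).
  N11: +95 → 95 ≥ 70
Round 2 — N11 buckles.
  N26: +50 → 50 < 100
  N8: +50 → 50 < 60
  N9: +80 → 80 ≥ 50
Round 3 — N9 buckles.
  N20: +30 → 30 < 110
  N26: +35 → 85 < 100
  N8: +45 → 95 ≥ 60
Round 4 — N8 buckles.
  N26: +80 → 165 ≥ 100
Round 5 — N26 buckles.
No further bucklings.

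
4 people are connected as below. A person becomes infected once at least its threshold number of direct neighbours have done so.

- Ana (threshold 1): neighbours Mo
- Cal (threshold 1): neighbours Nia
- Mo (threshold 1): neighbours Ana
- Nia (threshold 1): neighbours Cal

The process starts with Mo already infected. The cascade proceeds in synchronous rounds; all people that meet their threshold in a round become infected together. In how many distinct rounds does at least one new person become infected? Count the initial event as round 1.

Round 1 — Mo becomes infected (initial).
Round 2 — checking thresholds:
  Ana: 1 of 1 neighbours ≥ 1, becomes infected.
Round 3 — no new infections; cascade stops.

2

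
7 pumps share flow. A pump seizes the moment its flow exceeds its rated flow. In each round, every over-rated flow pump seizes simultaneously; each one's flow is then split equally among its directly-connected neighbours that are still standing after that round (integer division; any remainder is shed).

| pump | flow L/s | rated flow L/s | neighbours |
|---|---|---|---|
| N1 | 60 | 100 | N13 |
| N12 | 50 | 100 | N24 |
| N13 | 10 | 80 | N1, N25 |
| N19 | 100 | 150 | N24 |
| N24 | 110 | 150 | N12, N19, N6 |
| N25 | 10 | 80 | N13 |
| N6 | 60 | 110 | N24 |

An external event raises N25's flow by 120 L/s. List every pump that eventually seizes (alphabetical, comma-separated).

N1, N13, N25

Round 1 — N25 at 130 > 80. N25 seizes.
  N25 sheds 130 L/s to N13: 130 each.
    N13: 10+130 = 140 > 80
Round 2 — N13 seizes.
  N13 sheds 140 L/s to N1: 140 each.
    N1: 60+140 = 200 > 100
Round 3 — N1 seizes.
  N1 sheds 200 L/s: no online neighbours, lost.
No further seizures.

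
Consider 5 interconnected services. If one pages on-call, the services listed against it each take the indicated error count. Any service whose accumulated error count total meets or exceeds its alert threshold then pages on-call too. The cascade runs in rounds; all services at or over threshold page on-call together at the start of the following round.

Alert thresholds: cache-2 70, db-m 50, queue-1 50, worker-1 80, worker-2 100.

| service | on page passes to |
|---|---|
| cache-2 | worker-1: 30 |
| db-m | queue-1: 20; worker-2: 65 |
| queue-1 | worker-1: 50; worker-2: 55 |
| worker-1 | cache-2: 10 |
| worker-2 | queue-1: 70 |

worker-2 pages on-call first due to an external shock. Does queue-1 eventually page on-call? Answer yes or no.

yes

Round 1 — worker-2 pages on-call (initial).
  queue-1: +70 → 70 ≥ 50
Round 2 — queue-1 pages on-call.
  worker-1: +50 → 50 < 80
No further pages.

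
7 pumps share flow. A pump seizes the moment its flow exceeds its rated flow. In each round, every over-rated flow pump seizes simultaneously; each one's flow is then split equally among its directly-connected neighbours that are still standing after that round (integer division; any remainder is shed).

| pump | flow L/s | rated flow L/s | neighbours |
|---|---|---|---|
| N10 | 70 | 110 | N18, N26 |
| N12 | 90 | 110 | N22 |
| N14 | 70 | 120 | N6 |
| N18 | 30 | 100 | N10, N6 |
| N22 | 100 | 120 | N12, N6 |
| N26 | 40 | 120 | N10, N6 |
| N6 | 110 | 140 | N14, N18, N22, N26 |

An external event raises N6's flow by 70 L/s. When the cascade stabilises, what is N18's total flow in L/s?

Round 1 — N6 at 180 > 140. N6 seizes.
  N6 sheds 180 L/s to N14, N18, N22, N26: 45 each.
    N14: 70+45 = 115 ≤ 120
    N18: 30+45 = 75 ≤ 100
    N22: 100+45 = 145 > 120
    N26: 40+45 = 85 ≤ 120
Round 2 — N22 seizes.
  N22 sheds 145 L/s to N12: 145 each.
    N12: 90+145 = 235 > 110
Round 3 — N12 seizes.
  N12 sheds 235 L/s: no online neighbours, lost.
No further seizures.

75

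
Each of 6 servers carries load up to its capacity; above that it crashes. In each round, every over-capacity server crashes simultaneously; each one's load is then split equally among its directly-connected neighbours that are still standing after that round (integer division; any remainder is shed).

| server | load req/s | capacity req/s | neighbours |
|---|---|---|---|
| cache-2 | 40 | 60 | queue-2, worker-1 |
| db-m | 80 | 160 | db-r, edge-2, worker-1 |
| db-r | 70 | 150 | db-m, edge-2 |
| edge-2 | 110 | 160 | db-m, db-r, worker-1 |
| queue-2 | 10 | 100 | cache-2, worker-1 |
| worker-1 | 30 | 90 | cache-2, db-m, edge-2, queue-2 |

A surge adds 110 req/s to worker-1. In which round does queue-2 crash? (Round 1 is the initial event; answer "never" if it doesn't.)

3

Round 1 — worker-1 at 140 > 90. worker-1 crashes.
  worker-1 sheds 140 req/s to cache-2, db-m, edge-2, queue-2: 35 each.
    cache-2: 40+35 = 75 > 60
    db-m: 80+35 = 115 ≤ 160
    edge-2: 110+35 = 145 ≤ 160
    queue-2: 10+35 = 45 ≤ 100
Round 2 — cache-2 crashes.
  cache-2 sheds 75 req/s to queue-2: 75 each.
    queue-2: 45+75 = 120 > 100
Round 3 — queue-2 crashes.
  queue-2 sheds 120 req/s: no online neighbours, lost.
No further crashes.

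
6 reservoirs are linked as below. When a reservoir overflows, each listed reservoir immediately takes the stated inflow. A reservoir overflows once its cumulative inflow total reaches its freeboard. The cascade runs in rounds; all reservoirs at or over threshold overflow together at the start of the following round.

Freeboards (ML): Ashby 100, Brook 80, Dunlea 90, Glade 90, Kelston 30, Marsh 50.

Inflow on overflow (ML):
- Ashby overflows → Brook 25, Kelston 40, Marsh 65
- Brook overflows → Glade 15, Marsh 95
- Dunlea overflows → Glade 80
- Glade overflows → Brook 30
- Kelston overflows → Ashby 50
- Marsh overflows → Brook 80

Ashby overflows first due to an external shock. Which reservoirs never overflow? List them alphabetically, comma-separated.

Round 1 — Ashby overflows (initial).
  Brook: +25 → 25 < 80
  Kelston: +40 → 40 ≥ 30
  Marsh: +65 → 65 ≥ 50
Round 2 — Kelston, Marsh overflow.
  Brook: +80 → 105 ≥ 80
Round 3 — Brook overflows.
  Glade: +15 → 15 < 90
No further overflows.

Dunlea, Glade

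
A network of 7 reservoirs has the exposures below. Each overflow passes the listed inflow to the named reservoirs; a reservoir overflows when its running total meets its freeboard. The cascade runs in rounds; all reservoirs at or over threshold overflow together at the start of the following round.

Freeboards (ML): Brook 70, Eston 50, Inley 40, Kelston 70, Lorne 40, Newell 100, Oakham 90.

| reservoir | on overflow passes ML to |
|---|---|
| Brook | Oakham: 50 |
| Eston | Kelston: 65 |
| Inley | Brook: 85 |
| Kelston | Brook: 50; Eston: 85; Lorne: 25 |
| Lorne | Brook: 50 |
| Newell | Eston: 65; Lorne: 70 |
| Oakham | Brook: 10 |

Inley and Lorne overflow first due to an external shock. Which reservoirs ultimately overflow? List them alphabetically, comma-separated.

Brook, Inley, Lorne

Round 1 — Inley, Lorne overflow (initial).
  Brook: +85+50 → 135 ≥ 70
Round 2 — Brook overflows.
  Oakham: +50 → 50 < 90
No further overflows.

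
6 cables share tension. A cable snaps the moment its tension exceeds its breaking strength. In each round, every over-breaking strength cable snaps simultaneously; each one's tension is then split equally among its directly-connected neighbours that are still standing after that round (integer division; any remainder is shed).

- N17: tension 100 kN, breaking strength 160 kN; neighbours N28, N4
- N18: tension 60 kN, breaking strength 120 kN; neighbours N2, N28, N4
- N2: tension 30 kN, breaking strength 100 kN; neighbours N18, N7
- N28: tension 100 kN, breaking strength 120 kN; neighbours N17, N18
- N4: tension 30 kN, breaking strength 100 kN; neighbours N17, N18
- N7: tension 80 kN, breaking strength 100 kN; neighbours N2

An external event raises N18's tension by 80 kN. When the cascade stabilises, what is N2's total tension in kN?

76

Round 1 — N18 at 140 > 120. N18 snaps.
  N18 sheds 140 kN to N2, N28, N4: 46 each (2 lost).
    N2: 30+46 = 76 ≤ 100
    N28: 100+46 = 146 > 120
    N4: 30+46 = 76 ≤ 100
Round 2 — N28 snaps.
  N28 sheds 146 kN to N17: 146 each.
    N17: 100+146 = 246 > 160
Round 3 — N17 snaps.
  N17 sheds 246 kN to N4: 246 each.
    N4: 76+246 = 322 > 100
Round 4 — N4 snaps.
  N4 sheds 322 kN: no online neighbours, lost.
No further breaks.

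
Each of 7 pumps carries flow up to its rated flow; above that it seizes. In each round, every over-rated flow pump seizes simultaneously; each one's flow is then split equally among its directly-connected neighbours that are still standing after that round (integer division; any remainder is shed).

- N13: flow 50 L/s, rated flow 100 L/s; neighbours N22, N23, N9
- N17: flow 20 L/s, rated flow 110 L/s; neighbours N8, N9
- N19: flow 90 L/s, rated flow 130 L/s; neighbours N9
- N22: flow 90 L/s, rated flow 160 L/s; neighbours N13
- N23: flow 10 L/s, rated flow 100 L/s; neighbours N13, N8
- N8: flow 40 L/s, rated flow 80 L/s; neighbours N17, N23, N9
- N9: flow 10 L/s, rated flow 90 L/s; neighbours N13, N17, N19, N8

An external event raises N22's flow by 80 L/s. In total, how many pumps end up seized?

6

Round 1 — N22 at 170 > 160. N22 seizes.
  N22 sheds 170 L/s to N13: 170 each.
    N13: 50+170 = 220 > 100
Round 2 — N13 seizes.
  N13 sheds 220 L/s to N23, N9: 110 each.
    N23: 10+110 = 120 > 100
    N9: 10+110 = 120 > 90
Round 3 — N23, N9 seize.
  N23 sheds 120 L/s to N8: 120 each.
    N8: 40+120 = 160 > 80
  N9 sheds 120 L/s to N17, N19, N8: 40 each.
    N17: 20+40 = 60 ≤ 110
    N19: 90+40 = 130 ≤ 130
    N8: 160+40 = 200 > 80
Round 4 — N8 seizes.
  N8 sheds 200 L/s to N17: 200 each.
    N17: 60+200 = 260 > 110
Round 5 — N17 seizes.
  N17 sheds 260 L/s: no online neighbours, lost.
No further seizures.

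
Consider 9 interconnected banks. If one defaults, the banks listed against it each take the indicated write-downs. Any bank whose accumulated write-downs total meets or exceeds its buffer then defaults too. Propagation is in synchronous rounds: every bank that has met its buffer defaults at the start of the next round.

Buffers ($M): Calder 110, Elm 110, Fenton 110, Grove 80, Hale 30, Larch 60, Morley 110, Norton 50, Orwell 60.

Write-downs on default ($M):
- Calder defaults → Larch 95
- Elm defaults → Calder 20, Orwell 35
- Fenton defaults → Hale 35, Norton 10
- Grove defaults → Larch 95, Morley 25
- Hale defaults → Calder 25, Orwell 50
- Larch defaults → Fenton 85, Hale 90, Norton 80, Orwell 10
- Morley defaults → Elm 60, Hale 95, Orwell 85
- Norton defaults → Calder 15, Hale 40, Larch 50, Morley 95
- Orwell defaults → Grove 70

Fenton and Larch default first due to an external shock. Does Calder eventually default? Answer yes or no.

no

Round 1 — Fenton, Larch default (initial).
  Hale: +35+90 → 125 ≥ 30
  Norton: +10+80 → 90 ≥ 50
  Orwell: +10 → 10 < 60
Round 2 — Hale, Norton default.
  Calder: +25+15 → 40 < 110
  Morley: +95 → 95 < 110
  Orwell: +50 → 60 ≥ 60
Round 3 — Orwell defaults.
  Grove: +70 → 70 < 80
No further defaults.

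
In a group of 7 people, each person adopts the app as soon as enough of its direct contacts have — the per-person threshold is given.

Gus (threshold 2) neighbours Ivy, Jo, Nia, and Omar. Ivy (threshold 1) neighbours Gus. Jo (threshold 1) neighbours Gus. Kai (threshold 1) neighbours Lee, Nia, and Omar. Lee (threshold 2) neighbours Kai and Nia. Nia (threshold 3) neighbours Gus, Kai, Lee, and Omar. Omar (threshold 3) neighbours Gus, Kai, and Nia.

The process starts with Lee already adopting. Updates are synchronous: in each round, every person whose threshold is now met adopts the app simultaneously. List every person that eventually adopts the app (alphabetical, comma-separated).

Kai, Lee

Round 1 — Lee adopts the app (initial).
Round 2 — checking thresholds:
  Kai: 1 of 3 neighbours ≥ 1, adopts the app.
  Nia: 1 of 4 neighbours < 3, holds.
Round 3 — no new adoptions; cascade stops.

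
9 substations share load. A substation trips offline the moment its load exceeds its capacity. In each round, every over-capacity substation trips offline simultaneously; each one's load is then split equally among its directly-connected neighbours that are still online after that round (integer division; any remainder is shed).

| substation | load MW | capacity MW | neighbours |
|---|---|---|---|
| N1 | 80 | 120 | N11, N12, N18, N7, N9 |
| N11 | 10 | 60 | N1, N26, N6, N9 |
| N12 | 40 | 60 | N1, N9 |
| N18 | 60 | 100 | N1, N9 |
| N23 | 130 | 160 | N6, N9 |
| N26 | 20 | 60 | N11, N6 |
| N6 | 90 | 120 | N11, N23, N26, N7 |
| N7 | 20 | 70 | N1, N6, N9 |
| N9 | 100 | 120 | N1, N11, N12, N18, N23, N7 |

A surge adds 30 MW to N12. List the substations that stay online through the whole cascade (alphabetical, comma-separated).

Round 1 — N12 at 70 > 60. N12 trips offline.
  N12 sheds 70 MW to N1, N9: 35 each.
    N1: 80+35 = 115 ≤ 120
    N9: 100+35 = 135 > 120
Round 2 — N9 trips offline.
  N9 sheds 135 MW to N1, N11, N18, N23, N7: 27 each.
    N1: 115+27 = 142 > 120
    N11: 10+27 = 37 ≤ 60
    N18: 60+27 = 87 ≤ 100
    N23: 130+27 = 157 ≤ 160
    N7: 20+27 = 47 ≤ 70
Round 3 — N1 trips offline.
  N1 sheds 142 MW to N11, N18, N7: 47 each (1 lost).
    N11: 37+47 = 84 > 60
    N18: 87+47 = 134 > 100
    N7: 47+47 = 94 > 70
Round 4 — N11, N18, N7 trip offline.
  N11 sheds 84 MW to N26, N6: 42 each.
    N26: 20+42 = 62 > 60
    N6: 90+42 = 132 > 120
  N18 sheds 134 MW: no online neighbours, lost.
  N7 sheds 94 MW to N6: 94 each.
    N6: 132+94 = 226 > 120
Round 5 — N26, N6 trip offline.
  N26 sheds 62 MW: no online neighbours, lost.
  N6 sheds 226 MW to N23: 226 each.
    N23: 157+226 = 383 > 160
Round 6 — N23 trips offline.
  N23 sheds 383 MW: no online neighbours, lost.
No further trips.

none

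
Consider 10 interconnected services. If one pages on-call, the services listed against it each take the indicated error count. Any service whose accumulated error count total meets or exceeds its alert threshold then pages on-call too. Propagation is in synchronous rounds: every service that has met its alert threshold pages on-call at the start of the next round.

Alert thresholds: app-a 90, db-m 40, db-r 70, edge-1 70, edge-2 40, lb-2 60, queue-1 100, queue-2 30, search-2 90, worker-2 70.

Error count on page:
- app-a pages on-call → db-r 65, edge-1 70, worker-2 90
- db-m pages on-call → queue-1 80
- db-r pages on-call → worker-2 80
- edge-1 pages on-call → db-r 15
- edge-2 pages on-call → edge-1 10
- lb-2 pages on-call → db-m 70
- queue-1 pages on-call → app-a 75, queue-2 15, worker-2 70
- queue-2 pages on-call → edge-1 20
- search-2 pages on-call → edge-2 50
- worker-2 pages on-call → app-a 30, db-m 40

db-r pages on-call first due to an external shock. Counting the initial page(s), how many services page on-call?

3

Round 1 — db-r pages on-call (initial).
  worker-2: +80 → 80 ≥ 70
Round 2 — worker-2 pages on-call.
  app-a: +30 → 30 < 90
  db-m: +40 → 40 ≥ 40
Round 3 — db-m pages on-call.
  queue-1: +80 → 80 < 100
No further pages.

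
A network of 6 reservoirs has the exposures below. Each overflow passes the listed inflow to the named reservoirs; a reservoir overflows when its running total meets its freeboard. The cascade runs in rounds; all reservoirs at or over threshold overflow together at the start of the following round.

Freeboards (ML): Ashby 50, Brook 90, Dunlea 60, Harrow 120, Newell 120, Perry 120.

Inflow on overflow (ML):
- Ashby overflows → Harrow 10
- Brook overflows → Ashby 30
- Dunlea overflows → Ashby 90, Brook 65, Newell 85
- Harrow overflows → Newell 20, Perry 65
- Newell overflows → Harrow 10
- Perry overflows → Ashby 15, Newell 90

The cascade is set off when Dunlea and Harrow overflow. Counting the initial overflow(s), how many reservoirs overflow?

Round 1 — Dunlea, Harrow overflow (initial).
  Ashby: +90 → 90 ≥ 50
  Brook: +65 → 65 < 90
  Newell: +85+20 → 105 < 120
  Perry: +65 → 65 < 120
Round 2 — Ashby overflows.
No further overflows.

3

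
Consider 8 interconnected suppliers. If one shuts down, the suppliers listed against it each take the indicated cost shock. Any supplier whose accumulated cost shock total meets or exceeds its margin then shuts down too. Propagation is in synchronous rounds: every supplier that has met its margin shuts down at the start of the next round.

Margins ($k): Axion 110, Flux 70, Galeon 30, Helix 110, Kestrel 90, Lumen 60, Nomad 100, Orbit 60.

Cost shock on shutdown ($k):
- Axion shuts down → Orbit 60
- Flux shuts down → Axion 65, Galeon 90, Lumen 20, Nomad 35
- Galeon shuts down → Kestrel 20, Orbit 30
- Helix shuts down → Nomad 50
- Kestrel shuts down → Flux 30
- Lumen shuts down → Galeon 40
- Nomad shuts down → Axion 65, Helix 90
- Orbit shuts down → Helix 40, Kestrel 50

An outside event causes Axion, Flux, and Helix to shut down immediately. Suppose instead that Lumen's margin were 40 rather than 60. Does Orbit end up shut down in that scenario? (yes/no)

yes

With Lumen's margin at 40:
Round 1 — Axion, Flux, Helix shut down (initial).
  Galeon: +90 → 90 ≥ 30
  Lumen: +20 → 20 < 40
  Nomad: +35+50 → 85 < 100
  Orbit: +60 → 60 ≥ 60
Round 2 — Galeon, Orbit shut down.
  Kestrel: +20+50 → 70 < 90
No further shutdowns.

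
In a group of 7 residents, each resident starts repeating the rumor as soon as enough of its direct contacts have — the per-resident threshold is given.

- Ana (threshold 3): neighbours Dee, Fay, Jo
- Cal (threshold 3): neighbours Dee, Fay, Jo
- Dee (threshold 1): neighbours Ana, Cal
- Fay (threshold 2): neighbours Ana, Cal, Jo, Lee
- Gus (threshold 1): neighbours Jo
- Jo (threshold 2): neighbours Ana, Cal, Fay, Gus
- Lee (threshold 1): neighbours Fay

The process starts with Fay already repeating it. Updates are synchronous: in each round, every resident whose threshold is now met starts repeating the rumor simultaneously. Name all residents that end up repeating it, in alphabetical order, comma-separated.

Round 1 — Fay starts repeating the rumor (initial).
Round 2 — checking thresholds:
  Ana: 1 of 3 neighbours < 3, not yet.
  Cal: 1 of 3 neighbours < 3, not yet.
  Jo: 1 of 4 neighbours < 2, not yet.
  Lee: 1 of 1 neighbours ≥ 1, starts repeating the rumor.
Round 3 — no new spreads; cascade stops.

Fay, Lee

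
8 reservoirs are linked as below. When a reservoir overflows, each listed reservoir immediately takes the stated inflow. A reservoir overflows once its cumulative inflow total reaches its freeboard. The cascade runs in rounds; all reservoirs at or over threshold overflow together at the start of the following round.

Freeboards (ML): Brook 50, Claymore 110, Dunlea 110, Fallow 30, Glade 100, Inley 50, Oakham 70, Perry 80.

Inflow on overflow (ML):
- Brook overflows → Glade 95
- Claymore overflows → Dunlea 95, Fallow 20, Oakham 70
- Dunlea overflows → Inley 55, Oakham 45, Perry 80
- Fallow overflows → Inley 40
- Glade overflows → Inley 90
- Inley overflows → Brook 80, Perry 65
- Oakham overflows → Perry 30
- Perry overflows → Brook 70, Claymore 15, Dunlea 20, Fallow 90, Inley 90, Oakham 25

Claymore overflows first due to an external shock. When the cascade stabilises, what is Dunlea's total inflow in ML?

Round 1 — Claymore overflows (initial).
  Dunlea: +95 → 95 < 110
  Fallow: +20 → 20 < 30
  Oakham: +70 → 70 ≥ 70
Round 2 — Oakham overflows.
  Perry: +30 → 30 < 80
No further overflows.

95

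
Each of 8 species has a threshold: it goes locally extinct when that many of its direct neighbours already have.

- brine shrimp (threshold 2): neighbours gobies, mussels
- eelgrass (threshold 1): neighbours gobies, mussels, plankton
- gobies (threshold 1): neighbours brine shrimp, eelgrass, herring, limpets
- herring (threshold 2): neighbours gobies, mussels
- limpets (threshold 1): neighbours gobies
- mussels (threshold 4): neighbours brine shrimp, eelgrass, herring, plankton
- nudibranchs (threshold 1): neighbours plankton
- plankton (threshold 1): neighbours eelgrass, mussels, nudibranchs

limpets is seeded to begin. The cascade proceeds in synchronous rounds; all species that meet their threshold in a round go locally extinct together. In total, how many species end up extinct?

Round 1 — limpets goes locally extinct (initial).
Round 2 — checking thresholds:
  gobies: 1 of 4 neighbours ≥ 1, goes locally extinct.
Round 3 — checking thresholds:
  brine shrimp: 1 of 2 neighbours < 2, not yet.
  eelgrass: 1 of 3 neighbours ≥ 1, goes locally extinct.
  herring: 1 of 2 neighbours < 2, not yet.
Round 4 — checking thresholds:
  brine shrimp: 1 of 2 neighbours < 2, not yet.
  herring: 1 of 2 neighbours < 2, not yet.
  mussels: 1 of 4 neighbours < 4, not yet.
  plankton: 1 of 3 neighbours ≥ 1, goes locally extinct.
Round 5 — checking thresholds:
  brine shrimp: 1 of 2 neighbours < 2, not yet.
  herring: 1 of 2 neighbours < 2, not yet.
  mussels: 2 of 4 neighbours < 4, not yet.
  nudibranchs: 1 of 1 neighbours ≥ 1, goes locally extinct.
Round 6 — no new extinctions; cascade stops.

5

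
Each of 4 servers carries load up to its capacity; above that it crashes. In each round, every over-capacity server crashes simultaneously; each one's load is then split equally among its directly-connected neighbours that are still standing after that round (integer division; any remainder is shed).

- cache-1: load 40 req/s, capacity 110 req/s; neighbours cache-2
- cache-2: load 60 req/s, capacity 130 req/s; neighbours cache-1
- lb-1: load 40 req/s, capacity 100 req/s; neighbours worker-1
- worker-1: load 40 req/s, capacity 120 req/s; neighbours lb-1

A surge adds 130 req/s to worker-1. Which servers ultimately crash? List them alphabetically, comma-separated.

lb-1, worker-1

Round 1 — worker-1 at 170 > 120. worker-1 crashes.
  worker-1 sheds 170 req/s to lb-1: 170 each.
    lb-1: 40+170 = 210 > 100
Round 2 — lb-1 crashes.
  lb-1 sheds 210 req/s: no online neighbours, lost.
No further crashes.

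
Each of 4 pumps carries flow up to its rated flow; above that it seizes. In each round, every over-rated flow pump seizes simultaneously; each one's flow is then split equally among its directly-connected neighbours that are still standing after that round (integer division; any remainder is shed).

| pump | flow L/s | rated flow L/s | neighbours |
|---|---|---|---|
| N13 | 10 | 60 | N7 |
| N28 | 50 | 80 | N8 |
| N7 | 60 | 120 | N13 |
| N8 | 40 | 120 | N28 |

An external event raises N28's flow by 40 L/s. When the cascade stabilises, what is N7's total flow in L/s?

60

Round 1 — N28 at 90 > 80. N28 seizes.
  N28 sheds 90 L/s to N8: 90 each.
    N8: 40+90 = 130 > 120
Round 2 — N8 seizes.
  N8 sheds 130 L/s: no online neighbours, lost.
No further seizures.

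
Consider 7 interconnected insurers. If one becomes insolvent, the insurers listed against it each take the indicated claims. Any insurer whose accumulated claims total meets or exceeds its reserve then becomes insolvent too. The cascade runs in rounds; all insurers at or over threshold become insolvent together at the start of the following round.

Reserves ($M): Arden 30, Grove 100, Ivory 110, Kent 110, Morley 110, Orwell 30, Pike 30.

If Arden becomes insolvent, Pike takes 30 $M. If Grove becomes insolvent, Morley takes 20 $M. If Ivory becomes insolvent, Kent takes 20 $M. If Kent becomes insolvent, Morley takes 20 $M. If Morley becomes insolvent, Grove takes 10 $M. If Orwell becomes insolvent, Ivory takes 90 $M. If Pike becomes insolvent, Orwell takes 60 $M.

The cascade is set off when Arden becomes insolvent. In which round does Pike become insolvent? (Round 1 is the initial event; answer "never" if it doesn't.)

2

Round 1 — Arden becomes insolvent (initial).
  Pike: +30 → 30 ≥ 30
Round 2 — Pike becomes insolvent.
  Orwell: +60 → 60 ≥ 30
Round 3 — Orwell becomes insolvent.
  Ivory: +90 → 90 < 110
No further insolvencies.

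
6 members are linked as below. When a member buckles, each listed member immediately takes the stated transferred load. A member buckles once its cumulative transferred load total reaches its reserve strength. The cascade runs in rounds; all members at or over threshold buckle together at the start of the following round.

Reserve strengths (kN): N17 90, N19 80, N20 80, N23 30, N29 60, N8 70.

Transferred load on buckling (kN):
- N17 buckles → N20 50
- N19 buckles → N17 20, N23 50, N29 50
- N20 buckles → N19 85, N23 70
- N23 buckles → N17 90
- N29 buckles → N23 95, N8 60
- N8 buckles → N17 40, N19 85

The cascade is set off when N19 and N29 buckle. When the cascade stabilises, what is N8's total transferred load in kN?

60

Round 1 — N19, N29 buckle (initial).
  N17: +20 → 20 < 90
  N23: +50+95 → 145 ≥ 30
  N8: +60 → 60 < 70
Round 2 — N23 buckles.
  N17: +90 → 110 ≥ 90
Round 3 — N17 buckles.
  N20: +50 → 50 < 80
No further bucklings.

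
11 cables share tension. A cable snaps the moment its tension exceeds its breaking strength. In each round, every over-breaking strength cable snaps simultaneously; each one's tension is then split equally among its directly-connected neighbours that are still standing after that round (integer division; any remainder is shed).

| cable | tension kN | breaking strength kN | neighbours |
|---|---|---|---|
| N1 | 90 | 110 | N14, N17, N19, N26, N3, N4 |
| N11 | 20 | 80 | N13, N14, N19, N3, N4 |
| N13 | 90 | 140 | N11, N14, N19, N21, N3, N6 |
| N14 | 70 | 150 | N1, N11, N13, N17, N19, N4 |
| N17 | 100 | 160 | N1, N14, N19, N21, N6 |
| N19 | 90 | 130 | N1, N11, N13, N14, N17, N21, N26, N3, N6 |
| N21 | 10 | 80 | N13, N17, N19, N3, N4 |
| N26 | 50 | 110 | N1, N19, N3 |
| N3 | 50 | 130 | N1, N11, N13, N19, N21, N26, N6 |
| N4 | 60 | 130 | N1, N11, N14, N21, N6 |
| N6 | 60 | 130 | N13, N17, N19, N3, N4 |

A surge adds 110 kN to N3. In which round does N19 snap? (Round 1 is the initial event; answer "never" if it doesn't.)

3

Round 1 — N3 at 160 > 130. N3 snaps.
  N3 sheds 160 kN to N1, N11, N13, N19, N21, N26, N6: 22 each (6 lost).
    N1: 90+22 = 112 > 110
    N11: 20+22 = 42 ≤ 80
    N13: 90+22 = 112 ≤ 140
    N19: 90+22 = 112 ≤ 130
    N21: 10+22 = 32 ≤ 80
    N26: 50+22 = 72 ≤ 110
    N6: 60+22 = 82 ≤ 130
Round 2 — N1 snaps.
  N1 sheds 112 kN to N14, N17, N19, N26, N4: 22 each (2 lost).
    N14: 70+22 = 92 ≤ 150
    N17: 100+22 = 122 ≤ 160
    N19: 112+22 = 134 > 130
    N26: 72+22 = 94 ≤ 110
    N4: 60+22 = 82 ≤ 130
Round 3 — N19 snaps.
  N19 sheds 134 kN to N11, N13, N14, N17, N21, N26, N6: 19 each (1 lost).
    N11: 42+19 = 61 ≤ 80
    N13: 112+19 = 131 ≤ 140
    N14: 92+19 = 111 ≤ 150
    N17: 122+19 = 141 ≤ 160
    N21: 32+19 = 51 ≤ 80
    N26: 94+19 = 113 > 110
    N6: 82+19 = 101 ≤ 130
Round 4 — N26 snaps.
  N26 sheds 113 kN: no online neighbours, lost.
No further breaks.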